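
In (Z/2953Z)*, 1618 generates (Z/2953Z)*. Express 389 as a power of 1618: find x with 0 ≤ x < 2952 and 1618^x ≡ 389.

Baby-step giant-step with m = ceil(sqrt(2952)) = 55.
Baby table (1618^j mod 2953 for j=0..54):
  0:1  1:1618  2:1566  3:114  4:1366  5:1344  6:1184  7:2168
  8:2613  9:2091  10:2053  11:2582  12:2134  13:755  14:2001  15:1130
  16:433  17:733  18:1841  19:2114  20:878  21:211  22:1803  23:2643
  24:430  25:1785  26:96  27:1772  28:2686  29:2085  30:1204  31:2045
  32:1450  33:1418  34:2796  35:2885  36:2190  37:2773  38:1107  39:1608
  40:151  41:2172  42:226  43:2449  44:2509  45:2140  46:1604  47:2538
  48:1814  49:2723  50:2891  51:86  52:357  53:1791  54:945
Giant step factor: 1618^(-55) ≡ 188 (mod 2953).
Scan 389·188^i mod 2953 for i = 0, 1, …:
  i=0: 389   i=1: 2260   i=2: 2601   i=3: 1743
  i=4: 2854   i=5: 2059   i=6: 249   i=7: 2517
  i=8: 716   i=9: 1723     …   i=50: 58
  i=51: 2045
Match at i=51, j=31: x = 51·55 + 31 = 2836.

2836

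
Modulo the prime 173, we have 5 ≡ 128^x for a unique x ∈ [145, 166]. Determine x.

153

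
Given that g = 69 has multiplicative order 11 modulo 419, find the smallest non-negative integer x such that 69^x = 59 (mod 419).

4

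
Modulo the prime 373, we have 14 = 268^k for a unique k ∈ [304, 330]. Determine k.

305

Compute 268^304 mod 373 = 348, then multiply by 268 repeatedly:
  268^304=348  268^305=14
Found 14 at exponent 305.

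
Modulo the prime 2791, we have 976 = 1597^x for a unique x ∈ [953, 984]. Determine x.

974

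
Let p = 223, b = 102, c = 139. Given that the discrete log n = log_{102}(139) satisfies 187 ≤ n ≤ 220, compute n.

220

Compute 102^187 mod 223 = 42, then multiply by 102 repeatedly:
  102^187=42  102^188=47  102^189=111  102^190=172  102^191=150
  102^192=136  102^193=46  102^194=9  102^195=26  102^196=199
  102^197=5  102^198=64  102^199=61  102^200=201  102^201=209
  102^202=133  102^203=186  102^204=17  102^205=173  102^206=29
  102^207=59  102^208=220  102^209=140  102^210=8  102^211=147
  102^212=53  102^213=54  102^214=156  102^215=79  102^216=30
  102^217=161  102^218=143  102^219=91  102^220=139
Found 139 at exponent 220.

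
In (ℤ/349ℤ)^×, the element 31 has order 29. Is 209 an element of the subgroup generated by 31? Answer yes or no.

209 ∈ ⟨31⟩ iff 209^29 ≡ 1 (mod 349), since |⟨31⟩| = 29.
209^29 mod 349 = 189.
Since 189 ≠ 1, 209 does not lie in the subgroup.

no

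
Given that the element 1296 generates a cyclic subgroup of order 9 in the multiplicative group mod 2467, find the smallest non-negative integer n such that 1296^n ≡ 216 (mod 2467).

3

Successive powers of 1296 modulo 2467:
  1296^0=1  1296^1=1296  1296^2=2056  1296^3=216
So 1296^3 ≡ 216 (mod 2467), giving n = 3.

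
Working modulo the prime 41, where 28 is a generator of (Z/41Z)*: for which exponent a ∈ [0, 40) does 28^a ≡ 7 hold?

29

Successive powers of 28 modulo 41:
  28^0=1  28^1=28  28^2=5  28^3=17  28^4=25  28^5=3
  28^6=2  28^7=15  28^8=10  28^9=34  28^10=9  28^11=6
  28^12=4  28^13=30  28^14=20  28^15=27  28^16=18  28^17=12
  28^18=8  28^19=19  28^20=40  28^21=13  28^22=36  28^23=24
  28^24=16  28^25=38  28^26=39  28^27=26  28^28=31  28^29=7
So 28^29 ≡ 7 (mod 41), giving a = 29.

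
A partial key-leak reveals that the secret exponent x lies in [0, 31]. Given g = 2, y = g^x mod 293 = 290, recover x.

11

Compute 2^0 mod 293 = 1, then multiply by 2 repeatedly:
  2^0=1  2^1=2  2^2=4  2^3=8  2^4=16
  2^5=32  2^6=64  2^7=128  2^8=256  2^9=219
  2^10=145  2^11=290
Found 290 at exponent 11.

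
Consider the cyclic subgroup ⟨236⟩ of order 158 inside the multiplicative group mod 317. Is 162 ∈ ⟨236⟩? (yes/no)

no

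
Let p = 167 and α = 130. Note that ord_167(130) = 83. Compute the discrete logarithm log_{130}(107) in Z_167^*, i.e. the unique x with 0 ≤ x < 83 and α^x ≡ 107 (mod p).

Successive powers of 130 modulo 167:
  130^0=1  130^1=130  130^2=33  130^3=115  130^4=87  130^5=121
  130^6=32  130^7=152  130^8=54  130^9=6  130^10=112  130^11=31
  130^12=22  130^13=21  130^14=58  130^15=25  130^16=77  130^17=157
  130^18=36  130^19=4  130^20=19  130^21=132  130^22=126  130^23=14
  130^24=150  130^25=128  130^26=107
So 130^26 ≡ 107 (mod 167), giving x = 26.

26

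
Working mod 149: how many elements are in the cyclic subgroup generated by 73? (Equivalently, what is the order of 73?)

37

The order of 73 must divide p − 1 = 148 = 2^2 · 37.
Divisors: 1, 2, 4, 37, 74, 148.
Check each in increasing order: 73^1 ≡ 73;  73^2 ≡ 114;  73^4 ≡ 33;  73^37 ≡ 1.
Smallest exponent giving 1 is 37.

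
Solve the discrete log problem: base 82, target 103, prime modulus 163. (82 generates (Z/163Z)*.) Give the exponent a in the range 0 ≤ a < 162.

Baby-step giant-step with m = ceil(sqrt(162)) = 13.
Baby table (82^j mod 163 for j=0..12):
  0:1  1:82  2:41  3:102  4:51  5:107  6:135  7:149
  8:156  9:78  10:39  11:101  12:132
Giant step factor: 82^(-13) ≡ 42 (mod 163).
Scan 103·42^i mod 163 for i = 0, 1, …:
  i=0: 103   i=1: 88   i=2: 110   i=3: 56
  i=4: 70   i=5: 6   i=6: 89   i=7: 152
  i=8: 27   i=9: 156
Match at i=9, j=8: a = 9·13 + 8 = 125.

125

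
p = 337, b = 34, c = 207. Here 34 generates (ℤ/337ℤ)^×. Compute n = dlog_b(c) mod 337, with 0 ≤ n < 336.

65

Baby-step giant-step with m = ceil(sqrt(336)) = 19.
Baby table (34^j mod 337 for j=0..18):
  0:1  1:34  2:145  3:212  4:131  5:73  6:123  7:138
  8:311  9:127  10:274  11:217  12:301  13:124  14:172  15:119
  16:2  17:68  18:290
Giant step factor: 34^(-19) ≡ 31 (mod 337).
Scan 207·31^i mod 337 for i = 0, 1, …:
  i=0: 207   i=1: 14   i=2: 97   i=3: 311
Match at i=3, j=8: n = 3·19 + 8 = 65.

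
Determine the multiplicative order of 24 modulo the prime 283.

The order of 24 must divide p − 1 = 282 = 2 · 3 · 47.
Divisors: 1, 2, 3, 6, 47, 94, 141, 282.
Check each in increasing order: 24^1 ≡ 24;  24^2 ≡ 10;  24^3 ≡ 240;  24^6 ≡ 151;  24^47 ≡ 44;  24^94 ≡ 238;  24^141 ≡ 1.
Smallest exponent giving 1 is 141.

141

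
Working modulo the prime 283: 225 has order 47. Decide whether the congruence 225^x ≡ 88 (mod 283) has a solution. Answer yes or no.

no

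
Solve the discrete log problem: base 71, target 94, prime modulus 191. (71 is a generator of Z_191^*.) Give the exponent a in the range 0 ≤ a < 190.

Baby-step giant-step with m = ceil(sqrt(190)) = 14.
Baby table (71^j mod 191 for j=0..13):
  0:1  1:71  2:75  3:168  4:86  5:185  6:147  7:123
  8:138  9:57  10:36  11:73  12:26  13:127
Giant step factor: 71^(-14) ≡ 43 (mod 191).
Scan 94·43^i mod 191 for i = 0, 1, …:
  i=0: 94   i=1: 31   i=2: 187   i=3: 19
  i=4: 53   i=5: 178   i=6: 14   i=7: 29
  i=8: 101   i=9: 141   i=10: 142   i=11: 185
Match at i=11, j=5: a = 11·14 + 5 = 159.

159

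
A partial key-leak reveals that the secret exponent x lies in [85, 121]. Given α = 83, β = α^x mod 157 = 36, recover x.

94

Compute 83^85 mod 157 = 15, then multiply by 83 repeatedly:
  83^85=15  83^86=146  83^87=29  83^88=52  83^89=77
  83^90=111  83^91=107  83^92=89  83^93=8  83^94=36
Found 36 at exponent 94.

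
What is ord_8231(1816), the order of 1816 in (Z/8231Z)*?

8230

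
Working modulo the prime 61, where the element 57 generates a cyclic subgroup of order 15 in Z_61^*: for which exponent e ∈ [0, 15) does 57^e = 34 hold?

9

Successive powers of 57 modulo 61:
  57^0=1  57^1=57  57^2=16  57^3=58  57^4=12  57^5=13
  57^6=9  57^7=25  57^8=22  57^9=34
So 57^9 ≡ 34 (mod 61), giving e = 9.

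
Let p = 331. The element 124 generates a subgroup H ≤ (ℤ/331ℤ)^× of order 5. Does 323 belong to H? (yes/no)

323 ∈ ⟨124⟩ iff 323^5 ≡ 1 (mod 331), since |⟨124⟩| = 5.
323^5 mod 331 = 1.
Since 1 = 1, 323 lies in the subgroup.

yes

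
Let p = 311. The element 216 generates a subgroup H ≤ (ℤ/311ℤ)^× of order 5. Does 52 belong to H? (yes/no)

yes

52 ∈ ⟨216⟩ iff 52^5 ≡ 1 (mod 311), since |⟨216⟩| = 5.
52^5 mod 311 = 1.
Since 1 = 1, 52 lies in the subgroup.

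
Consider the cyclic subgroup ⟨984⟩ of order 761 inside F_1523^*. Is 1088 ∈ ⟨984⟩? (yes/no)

1088 ∈ ⟨984⟩ iff 1088^761 ≡ 1 (mod 1523), since |⟨984⟩| = 761.
1088^761 mod 1523 = 1522.
Since 1522 ≠ 1, 1088 does not lie in the subgroup.

no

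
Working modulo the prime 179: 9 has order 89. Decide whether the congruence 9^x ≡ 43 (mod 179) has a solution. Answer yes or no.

43 ∈ ⟨9⟩ iff 43^89 ≡ 1 (mod 179), since |⟨9⟩| = 89.
43^89 mod 179 = 1.
Since 1 = 1, 43 lies in the subgroup.

yes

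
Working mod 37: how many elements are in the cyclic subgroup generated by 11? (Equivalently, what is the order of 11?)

6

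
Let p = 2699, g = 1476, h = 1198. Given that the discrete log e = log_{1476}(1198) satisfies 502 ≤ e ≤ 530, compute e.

509

Compute 1476^502 mod 2699 = 1908, then multiply by 1476 repeatedly:
  1476^502=1908  1476^503=1151  1476^504=1205  1476^505=2638  1476^506=1730
  1476^507=226  1476^508=1599  1476^509=1198
Found 1198 at exponent 509.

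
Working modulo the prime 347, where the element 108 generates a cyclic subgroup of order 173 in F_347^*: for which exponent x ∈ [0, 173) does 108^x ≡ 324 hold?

163

Baby-step giant-step with m = ceil(sqrt(173)) = 14.
Baby table (108^j mod 347 for j=0..13):
  0:1  1:108  2:213  3:102  4:259  5:212  6:341  7:46
  8:110  9:82  10:181  11:116  12:36  13:71
Giant step factor: 108^(-14) ≡ 296 (mod 347).
Scan 324·296^i mod 347 for i = 0, 1, …:
  i=0: 324   i=1: 132   i=2: 208   i=3: 149
  i=4: 35   i=5: 297   i=6: 121   i=7: 75
  i=8: 339   i=9: 61   i=10: 12   i=11: 82
Match at i=11, j=9: x = 11·14 + 9 = 163.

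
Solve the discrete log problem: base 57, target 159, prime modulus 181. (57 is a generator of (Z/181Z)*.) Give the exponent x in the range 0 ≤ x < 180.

Baby-step giant-step with m = ceil(sqrt(180)) = 14.
Baby table (57^j mod 181 for j=0..13):
  0:1  1:57  2:172  3:30  4:81  5:92  6:176  7:77
  8:45  9:31  10:138  11:83  12:25  13:158
Giant step factor: 57^(-14) ≡ 37 (mod 181).
Scan 159·37^i mod 181 for i = 0, 1, …:
  i=0: 159   i=1: 91   i=2: 109   i=3: 51
  i=4: 77
Match at i=4, j=7: x = 4·14 + 7 = 63.

63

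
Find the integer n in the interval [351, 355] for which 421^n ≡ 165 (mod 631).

354

Compute 421^351 mod 631 = 38, then multiply by 421 repeatedly:
  421^351=38  421^352=223  421^353=495  421^354=165
Found 165 at exponent 354.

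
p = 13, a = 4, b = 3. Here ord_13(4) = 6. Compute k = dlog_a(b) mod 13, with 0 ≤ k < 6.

2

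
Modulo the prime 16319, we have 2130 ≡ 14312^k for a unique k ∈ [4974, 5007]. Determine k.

4999

Compute 14312^4974 mod 16319 = 8385, then multiply by 14312 repeatedly:
  14312^4974=8385  14312^4975=12513  14312^4976=1350  14312^4977=15823  14312^4978=13
  14312^4979=6547  14312^4980=13285  14312^4981=2251  14312^4982=2606  14312^4983=8157
  14312^4984=13177  14312^4985=6860  14312^4986=5216  14312^4987=8286  14312^4988=15378
  14312^4989=11902  14312^4990=3702  14312^4991=11550  14312^4992=8449  14312^4993=14617
  14312^4994=5243  14312^4995=3054  14312^4996=6566  14312^4997=7790  14312^4998=15391
  14312^4999=2130
Found 2130 at exponent 4999.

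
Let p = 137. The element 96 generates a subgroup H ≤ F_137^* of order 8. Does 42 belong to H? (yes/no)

⟨96⟩ has order 8; its elements mod 137 are {1, 10, 37, 41, 96, 100, 127, 136}.
42 is not in this set.

no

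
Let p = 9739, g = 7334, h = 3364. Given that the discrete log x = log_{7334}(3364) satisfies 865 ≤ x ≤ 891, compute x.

886

Compute 7334^865 mod 9739 = 5948, then multiply by 7334 repeatedly:
  7334^865=5948  7334^866=1651  7334^867=2857  7334^868=4649  7334^869=9266
  7334^870=7841  7334^871=6838  7334^872=3781  7334^873=2921  7334^874=6553
  7334^875=7476  7334^876=8153  7334^877=6381  7334^878=2359  7334^879=4442
  7334^880=673  7334^881=7848  7334^882=9481  7334^883=6933  7334^884=9042
  7334^885=1177  7334^886=3364
Found 3364 at exponent 886.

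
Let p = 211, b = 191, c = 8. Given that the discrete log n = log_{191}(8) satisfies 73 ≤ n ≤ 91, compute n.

Compute 191^73 mod 211 = 41, then multiply by 191 repeatedly:
  191^73=41  191^74=24  191^75=153  191^76=105  191^77=10
  191^78=11  191^79=202  191^80=180  191^81=198  191^82=49
  191^83=75  191^84=188  191^85=38  191^86=84  191^87=8
Found 8 at exponent 87.

87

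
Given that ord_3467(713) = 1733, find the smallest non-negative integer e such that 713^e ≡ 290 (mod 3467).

Baby-step giant-step with m = ceil(sqrt(1733)) = 42.
Baby table (713^j mod 3467 for j=0..41):
  0:1  1:713  2:2187  3:2648  4:1976  5:1286  6:1630  7:745
  8:734  9:3292  10:37  11:2112  12:1178  13:900  14:305  15:2511
  16:1371  17:3296  18:2889  19:459  20:1369  21:1870  22:1982  23:2097
  24:884  25:2765  26:2189  27:607  28:2883  29:3115  30:2115  31:3317
  32:527  33:1315  34:1505  35:1762  36:1252  37:1657  38:2661  39:844
  40:1981  41:1384
Giant step factor: 713^(-42) ≡ 2110 (mod 3467).
Scan 290·2110^i mod 3467 for i = 0, 1, …:
  i=0: 290   i=1: 1708   i=2: 1667   i=3: 1832
  i=4: 3282   i=5: 1421   i=6: 2822   i=7: 1581
  i=8: 656   i=9: 827     …   i=24: 1714
  i=25: 459
Match at i=25, j=19: e = 25·42 + 19 = 1069.

1069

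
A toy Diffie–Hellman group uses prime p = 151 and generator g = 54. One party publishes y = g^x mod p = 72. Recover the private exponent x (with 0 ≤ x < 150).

Baby-step giant-step with m = ceil(sqrt(150)) = 13.
Baby table (54^j mod 151 for j=0..12):
  0:1  1:54  2:47  3:122  4:95  5:147  6:86  7:114
  8:116  9:73  10:16  11:109  12:148
Giant step factor: 54^(-13) ≡ 96 (mod 151).
Scan 72·96^i mod 151 for i = 0, 1, …:
  i=0: 72   i=1: 117   i=2: 58   i=3: 132
  i=4: 139   i=5: 56   i=6: 91   i=7: 129
  i=8: 2   i=9: 41   i=10: 10   i=11: 54
Match at i=11, j=1: x = 11·13 + 1 = 144.

144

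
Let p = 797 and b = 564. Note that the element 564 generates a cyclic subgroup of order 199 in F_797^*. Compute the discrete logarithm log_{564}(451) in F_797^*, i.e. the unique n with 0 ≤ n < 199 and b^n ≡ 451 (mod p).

103

Baby-step giant-step with m = ceil(sqrt(199)) = 15.
Baby table (564^j mod 797 for j=0..14):
  0:1  1:564  2:93  3:647  4:679  5:396  6:184  7:166
  8:375  9:295  10:604  11:337  12:382  13:258  14:458
Giant step factor: 564^(-15) ≡ 408 (mod 797).
Scan 451·408^i mod 797 for i = 0, 1, …:
  i=0: 451   i=1: 698   i=2: 255   i=3: 430
  i=4: 100   i=5: 153   i=6: 258
Match at i=6, j=13: n = 6·15 + 13 = 103.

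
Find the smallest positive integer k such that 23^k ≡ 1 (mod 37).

12

The order of 23 must divide p − 1 = 36 = 2^2 · 3^2.
Divisors: 1, 2, 3, 4, 6, 9, 12, 18, 36.
Check each in increasing order: 23^1 ≡ 23;  23^2 ≡ 11;  23^3 ≡ 31;  23^4 ≡ 10;  23^6 ≡ 36;  23^9 ≡ 6;  23^12 ≡ 1.
Smallest exponent giving 1 is 12.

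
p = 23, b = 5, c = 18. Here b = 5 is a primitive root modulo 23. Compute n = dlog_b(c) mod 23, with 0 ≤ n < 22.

12

Successive powers of 5 modulo 23:
  5^0=1  5^1=5  5^2=2  5^3=10  5^4=4  5^5=20
  5^6=8  5^7=17  5^8=16  5^9=11  5^10=9  5^11=22
  5^12=18
So 5^12 ≡ 18 (mod 23), giving n = 12.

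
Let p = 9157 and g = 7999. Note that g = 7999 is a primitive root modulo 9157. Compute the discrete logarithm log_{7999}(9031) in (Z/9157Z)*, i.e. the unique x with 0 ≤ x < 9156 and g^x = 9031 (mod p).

Baby-step giant-step with m = ceil(sqrt(9156)) = 96.
Baby table (7999^j mod 9157 for j=0..95):
  0:1  1:7999  2:4042  3:7748  4:1676  5:476  6:7369  7:1022
  8:6934  9:1117  10:6808  11:513  12:1151  13:4064  14:586  15:8187
  16:6106  17:7613  18:2337  19:4226  20:5287  21:3687  22:6773  23:4415
  24:6193  25:7594  26:6025  27:684  28:4587  29:8471  30:6886  31:1759
  32:5089  33:4046  34:3116  35:8687  36:3997  37:4916  38:2926  39:8939
  40:5205  41:7073  42:4981  43:912  44:6116  45:5190  46:6129  47:8450
  48:3733  49:8447  50:7207  51:5478  52:2277  53:450  54:849  55:5814
  56:6940  57:3326  58:3589  59:1216  60:2050  61:6920  62:8172  63:5162
  64:1925  65:5158  66:6557  67:7304  68:3036  69:600  70:1132  71:7752
  72:6201  73:7487  74:1733  75:7726  76:8838  77:3122  78:1739  79:778
  80:5619  81:3825  82:2638  83:3634  84:4048  85:800  86:7614  87:1179
  88:8268  89:3878  90:5363  91:7249  92:2627  93:7215  94:5371  95:7142
Giant step factor: 7999^(-96) ≡ 9146 (mod 9157).
Scan 9031·9146^i mod 9157 for i = 0, 1, …:
  i=0: 9031   i=1: 1386   i=2: 3068   i=3: 2880
  i=4: 4948   i=5: 514   i=6: 3503   i=7: 7252
  i=8: 2641   i=9: 7577   i=10: 8223   i=11: 1117
Match at i=11, j=9: x = 11·96 + 9 = 1065.

1065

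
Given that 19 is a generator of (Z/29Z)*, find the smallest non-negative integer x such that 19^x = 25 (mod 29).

8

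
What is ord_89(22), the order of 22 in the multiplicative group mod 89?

22

The order of 22 must divide p − 1 = 88 = 2^3 · 11.
Divisors: 1, 2, 4, 8, 11, 22, 44, 88.
Check each in increasing order: 22^1 ≡ 22;  22^2 ≡ 39;  22^4 ≡ 8;  22^8 ≡ 64;  22^11 ≡ 88;  22^22 ≡ 1.
Smallest exponent giving 1 is 22.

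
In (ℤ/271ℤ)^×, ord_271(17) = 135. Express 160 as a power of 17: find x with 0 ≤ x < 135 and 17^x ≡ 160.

80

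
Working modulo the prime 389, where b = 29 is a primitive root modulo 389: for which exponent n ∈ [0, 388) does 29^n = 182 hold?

Baby-step giant-step with m = ceil(sqrt(388)) = 20.
Baby table (29^j mod 389 for j=0..19):
  0:1  1:29  2:63  3:271  4:79  5:346  6:309  7:14
  8:17  9:104  10:293  11:328  12:176  13:47  14:196  15:238
  16:289  17:212  18:313  19:130
Giant step factor: 29^(-20) ≡ 94 (mod 389).
Scan 182·94^i mod 389 for i = 0, 1, …:
  i=0: 182   i=1: 381   i=2: 26   i=3: 110
  i=4: 226   i=5: 238
Match at i=5, j=15: n = 5·20 + 15 = 115.

115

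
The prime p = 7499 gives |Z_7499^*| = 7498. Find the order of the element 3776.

The order of 3776 must divide p − 1 = 7498 = 2 · 23 · 163.
Divisors: 1, 2, 23, 46, 163, 326, 3749, 7498.
Check each in increasing order: 3776^1 ≡ 3776;  3776^2 ≡ 2577;  3776^23 ≡ 5424;  3776^46 ≡ 1199;  3776^163 ≡ 6885;  3776^326 ≡ 2046;  3776^3749 ≡ 1.
Smallest exponent giving 1 is 3749.

3749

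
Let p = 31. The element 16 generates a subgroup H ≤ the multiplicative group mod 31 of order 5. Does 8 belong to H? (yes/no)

⟨16⟩ has order 5; its elements mod 31 are {1, 2, 4, 8, 16}.
8 is in this set.

yes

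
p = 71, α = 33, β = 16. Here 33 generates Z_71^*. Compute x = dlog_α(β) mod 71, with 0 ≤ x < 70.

52

Baby-step giant-step with m = ceil(sqrt(70)) = 9.
Baby table (33^j mod 71 for j=0..8):
  0:1  1:33  2:24  3:11  4:8  5:51  6:50  7:17
  8:64
Giant step factor: 33^(-9) ≡ 67 (mod 71).
Scan 16·67^i mod 71 for i = 0, 1, …:
  i=0: 16   i=1: 7   i=2: 43   i=3: 41
  i=4: 49   i=5: 17
Match at i=5, j=7: x = 5·9 + 7 = 52.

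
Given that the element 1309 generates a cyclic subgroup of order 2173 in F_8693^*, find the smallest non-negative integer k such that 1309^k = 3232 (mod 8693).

1186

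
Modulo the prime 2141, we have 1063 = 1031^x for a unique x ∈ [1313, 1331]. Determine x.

Compute 1031^1313 mod 2141 = 654, then multiply by 1031 repeatedly:
  1031^1313=654  1031^1314=2000  1031^1315=217  1031^1316=1063
Found 1063 at exponent 1316.

1316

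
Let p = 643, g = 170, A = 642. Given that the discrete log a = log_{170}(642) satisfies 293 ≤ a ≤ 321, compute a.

Compute 170^293 mod 643 = 224, then multiply by 170 repeatedly:
  170^293=224  170^294=143  170^295=519  170^296=139  170^297=482
  170^298=279  170^299=491  170^300=523  170^301=176  170^302=342
  170^303=270  170^304=247  170^305=195  170^306=357  170^307=248
  170^308=365  170^309=322  170^310=85  170^311=304  170^312=240
  170^313=291  170^314=602  170^315=103  170^316=149  170^317=253
  170^318=572  170^319=147  170^320=556  170^321=642
Found 642 at exponent 321.

321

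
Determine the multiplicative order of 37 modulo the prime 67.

3

The order of 37 must divide p − 1 = 66 = 2 · 3 · 11.
Divisors: 1, 2, 3, 6, 11, 22, 33, 66.
Check each in increasing order: 37^1 ≡ 37;  37^2 ≡ 29;  37^3 ≡ 1.
Smallest exponent giving 1 is 3.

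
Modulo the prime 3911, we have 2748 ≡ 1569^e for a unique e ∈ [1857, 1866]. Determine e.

Compute 1569^1857 mod 3911 = 855, then multiply by 1569 repeatedly:
  1569^1857=855  1569^1858=22  1569^1859=3230  1569^1860=3125  1569^1861=2642
  1569^1862=3549  1569^1863=3028  1569^1864=2978  1569^1865=2748
Found 2748 at exponent 1865.

1865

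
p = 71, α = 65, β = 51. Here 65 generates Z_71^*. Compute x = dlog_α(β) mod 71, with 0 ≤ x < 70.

45

Baby-step giant-step with m = ceil(sqrt(70)) = 9.
Baby table (65^j mod 71 for j=0..8):
  0:1  1:65  2:36  3:68  4:18  5:34  6:9  7:17
  8:40
Giant step factor: 65^(-9) ≡ 21 (mod 71).
Scan 51·21^i mod 71 for i = 0, 1, …:
  i=0: 51   i=1: 6   i=2: 55   i=3: 19
  i=4: 44   i=5: 1
Match at i=5, j=0: x = 5·9 + 0 = 45.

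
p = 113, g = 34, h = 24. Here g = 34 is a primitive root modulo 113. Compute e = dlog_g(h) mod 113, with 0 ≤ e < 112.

Baby-step giant-step with m = ceil(sqrt(112)) = 11.
Baby table (34^j mod 113 for j=0..10):
  0:1  1:34  2:26  3:93  4:111  5:45  6:61  7:40
  8:4  9:23  10:104
Giant step factor: 34^(-11) ≡ 24 (mod 113).
Scan 24·24^i mod 113 for i = 0, 1, …:
  i=0: 24   i=1: 11   i=2: 38   i=3: 8
  i=4: 79   i=5: 88   i=6: 78   i=7: 64
  i=8: 67   i=9: 26
Match at i=9, j=2: e = 9·11 + 2 = 101.

101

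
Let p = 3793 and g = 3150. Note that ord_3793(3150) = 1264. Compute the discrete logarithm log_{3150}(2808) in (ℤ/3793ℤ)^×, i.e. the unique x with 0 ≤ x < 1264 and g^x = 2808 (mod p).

92

Baby-step giant-step with m = ceil(sqrt(1264)) = 36.
Baby table (3150^j mod 3793 for j=0..35):
  0:1  1:3150  2:12  3:3663  4:144  5:2233  6:1728  7:245
  8:1771  9:2940  10:2287  11:1143  12:893  13:2337  14:3130  15:1493
  16:3423  17:2744  18:3146  19:2584  20:3615  21:664  22:1657  23:382
  24:919  25:791  26:3442  27:1906  28:3374  29:114  30:2558  31:1368
  32:352  33:1244  34:431  35:3549
Giant step factor: 3150^(-36) ≡ 2525 (mod 3793).
Scan 2808·2525^i mod 3793 for i = 0, 1, …:
  i=0: 2808   i=1: 1083   i=2: 3615
Match at i=2, j=20: x = 2·36 + 20 = 92.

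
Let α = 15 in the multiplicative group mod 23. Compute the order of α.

22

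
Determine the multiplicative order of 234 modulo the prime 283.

The order of 234 must divide p − 1 = 282 = 2 · 3 · 47.
Divisors: 1, 2, 3, 6, 47, 94, 141, 282.
Check each in increasing order: 234^1 ≡ 234;  234^2 ≡ 137;  234^3 ≡ 79;  234^6 ≡ 15;  234^47 ≡ 239;  234^94 ≡ 238;  234^141 ≡ 282;  234^282 ≡ 1.
Smallest exponent giving 1 is 282.

282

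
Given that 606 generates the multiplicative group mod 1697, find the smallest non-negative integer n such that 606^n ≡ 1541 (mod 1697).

Baby-step giant-step with m = ceil(sqrt(1696)) = 42.
Baby table (606^j mod 1697 for j=0..41):
  0:1  1:606  2:684  3:436  4:1181  5:1249  6:32  7:725
  8:1524  9:376  10:458  11:937  12:1024  13:1139  14:1252  15:153
  16:1080  17:1135  18:525  19:811  20:1033  21:1502  22:620  23:683
  24:1527  25:497  26:813  27:548  28:1173  29:1492  30:1348  31:631
  32:561  33:566  34:202  35:228  36:711  37:1525  38:982  39:1142
  40:1373  41:508
Giant step factor: 606^(-42) ≡ 167 (mod 1697).
Scan 1541·167^i mod 1697 for i = 0, 1, …:
  i=0: 1541   i=1: 1100   i=2: 424   i=3: 1231
  i=4: 240   i=5: 1049   i=6: 392   i=7: 978
  i=8: 414   i=9: 1258     …   i=37: 1632
  i=38: 1024
Match at i=38, j=12: n = 38·42 + 12 = 1608.

1608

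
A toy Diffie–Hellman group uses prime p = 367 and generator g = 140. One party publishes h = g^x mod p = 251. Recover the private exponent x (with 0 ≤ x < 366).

334

Baby-step giant-step with m = ceil(sqrt(366)) = 20.
Baby table (140^j mod 367 for j=0..19):
  0:1  1:140  2:149  3:308  4:181  5:17  6:178  7:331
  8:98  9:141  10:289  11:90  12:122  13:198  14:195  15:142
  16:62  17:239  18:63  19:12
Giant step factor: 140^(-20) ≡ 161 (mod 367).
Scan 251·161^i mod 367 for i = 0, 1, …:
  i=0: 251   i=1: 41   i=2: 362   i=3: 296
  i=4: 313   i=5: 114   i=6: 4   i=7: 277
  i=8: 190   i=9: 129     …   i=15: 236
  i=16: 195
Match at i=16, j=14: x = 16·20 + 14 = 334.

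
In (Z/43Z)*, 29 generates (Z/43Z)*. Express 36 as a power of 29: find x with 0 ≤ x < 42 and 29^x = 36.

Successive powers of 29 modulo 43:
  29^0=1  29^1=29  29^2=24  29^3=8  29^4=17  29^5=20
  29^6=21  29^7=7  29^8=31  29^9=39  29^10=13  29^11=33
  29^12=11  29^13=18  29^14=6  29^15=2  29^16=15  29^17=5
  29^18=16  29^19=34  29^20=40  29^21=42  29^22=14  29^23=19
  29^24=35  29^25=26  29^26=23  29^27=22  29^28=36
So 29^28 ≡ 36 (mod 43), giving x = 28.

28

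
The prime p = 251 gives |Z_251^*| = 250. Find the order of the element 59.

250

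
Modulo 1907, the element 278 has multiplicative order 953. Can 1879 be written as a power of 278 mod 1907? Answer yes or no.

no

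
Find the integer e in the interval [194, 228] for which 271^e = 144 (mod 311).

198

Compute 271^194 mod 311 = 130, then multiply by 271 repeatedly:
  271^194=130  271^195=87  271^196=252  271^197=183  271^198=144
Found 144 at exponent 198.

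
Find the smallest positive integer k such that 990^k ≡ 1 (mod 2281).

The order of 990 must divide p − 1 = 2280 = 2^3 · 3 · 5 · 19.
Divisors: 1, 2, 3, 4, 5, 6, 8, 10, 12, 15, 19, 20, 24, 30, 38, 40, 57, 60, 76, 95, 114, 120, 152, 190, 228, 285, 380, 456, 570, 760, 1140, 2280.
Check each in increasing order: 990^1 ≡ 990;  990^2 ≡ 1551;  990^3 ≡ 377;  990^4 ≡ 1427;  990^5 ≡ 791;  990^6 ≡ 707;  990^8 ≡ 1677;  990^10 ≡ 687;  990^12 ≡ 310;  990^15 ≡ 539;  990^19 ≡ 456;  990^20 ≡ 2083;  990^24 ≡ 298;  990^30 ≡ 834;  990^38 ≡ 365;  990^40 ≡ 427;  990^57 ≡ 2208;  990^60 ≡ 2132;  990^76 ≡ 927;  990^95 ≡ 727;  990^114 ≡ 767;  990^120 ≡ 1672;  990^152 ≡ 1673;  990^190 ≡ 1618;  990^228 ≡ 2072;  990^285 ≡ 1571;  990^380 ≡ 1617;  990^456 ≡ 342;  990^570 ≡ 2280;  990^760 ≡ 663;  990^1140 ≡ 1.
Smallest exponent giving 1 is 1140.

1140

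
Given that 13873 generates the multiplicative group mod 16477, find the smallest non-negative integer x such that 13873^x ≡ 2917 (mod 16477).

7221

Baby-step giant-step with m = ceil(sqrt(16476)) = 129.
Baby table (13873^j mod 16477 for j=0..128):
  0:1  1:13873  2:8769  3:2646  4:13679  5:3158  6:15068  7:11142
  8:2229  9:12065  10:4379  11:15645  12:8041  13:3503  14:6446  15:4679
  16:8864  17:2421  18:6407  19:7373  20:12890  21:14566  22:190  23:16027
  24:1933  25:8430  26:12121  27:6848  28:12399  29:7924  30:11585  31:2047
  32:8160  33:6690  34:11906  35:6490  36:5442  37:15729  38:3506  39:15111
  40:14509  41:325  42:10504  43:15881  44:3146  45:13362  46:4776  47:3431
  48:12687  49:15914  50:16076  51:6153  52:9709  53:9959  54:1562  55:2371
  56:4791  57:13802  58:12406  59:6173  60:7060  61:4092  62:5051  63:12319
  64:2043  65:2099  66:4568  67:1322  68:1205  69:9287  70:4888  71:8369
  72:6195  73:15680  74:15763  75:13832  76:194  77:5611  78:4055  79:2537
  80:929  81:3003  82:6763  83:3061  84:4024  85:876  86:9199  87:3362
  88:11116  89:4025  90:14749  91:1491  92:6008  93:8318  94:7183  95:13340
  96:12633  97:8237  98:3906  99:11562  100:12508  101:4197  102:11740  103:10352
  104:16241  105:4895  106:6618  107:1670  108:1248  109:12654  110:2984  111:6808
  112:1220  113:3181  114:4607  115:15105  116:13656  117:13619  118:11105  119:16192
  120:675  121:5339  122:3832  123:6534  124:6205  125:6117  126:4591  127:7338
  128:5168
Giant step factor: 13873^(-129) ≡ 8256 (mod 16477).
Scan 2917·8256^i mod 16477 for i = 0, 1, …:
  i=0: 2917   i=1: 9855   i=2: 15931   i=3: 6922
  i=4: 5796   i=5: 2568   i=6: 11986   i=7: 12031
  i=8: 4580   i=9: 14242     …   i=54: 9207
  i=55: 4591
Match at i=55, j=126: x = 55·129 + 126 = 7221.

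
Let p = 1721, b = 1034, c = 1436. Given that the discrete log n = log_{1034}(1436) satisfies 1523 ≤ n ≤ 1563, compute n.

1547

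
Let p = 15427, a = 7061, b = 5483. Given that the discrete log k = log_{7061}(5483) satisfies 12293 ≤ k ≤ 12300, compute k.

12300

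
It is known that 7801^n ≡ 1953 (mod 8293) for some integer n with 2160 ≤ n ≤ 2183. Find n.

2169

Compute 7801^2160 mod 8293 = 2376, then multiply by 7801 repeatedly:
  7801^2160=2376  7801^2161=321  7801^2162=7928  7801^2163=5427  7801^2164=262
  7801^2165=3784  7801^2166=4197  7801^2167=33  7801^2168=350  7801^2169=1953
Found 1953 at exponent 2169.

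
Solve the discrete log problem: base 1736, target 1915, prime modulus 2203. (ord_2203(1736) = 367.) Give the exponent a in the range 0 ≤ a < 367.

Baby-step giant-step with m = ceil(sqrt(367)) = 20.
Baby table (1736^j mod 2203 for j=0..19):
  0:1  1:1736  2:2195  3:1533  4:64  5:954  6:1691  7:1180
  8:1893  9:1575  10:277  11:618  12:2190  13:1665  14:104  15:2101
  16:1371  17:816  18:47  19:81
Giant step factor: 1736^(-20) ≡ 1330 (mod 2203).
Scan 1915·1330^i mod 2203 for i = 0, 1, …:
  i=0: 1915   i=1: 282   i=2: 550   i=3: 104
Match at i=3, j=14: a = 3·20 + 14 = 74.

74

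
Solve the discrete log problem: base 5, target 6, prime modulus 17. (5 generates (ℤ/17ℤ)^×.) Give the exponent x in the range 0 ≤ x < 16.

3

Successive powers of 5 modulo 17:
  5^0=1  5^1=5  5^2=8  5^3=6
So 5^3 ≡ 6 (mod 17), giving x = 3.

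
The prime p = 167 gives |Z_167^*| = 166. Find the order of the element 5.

166

The order of 5 must divide p − 1 = 166 = 2 · 83.
Divisors: 1, 2, 83, 166.
Check each in increasing order: 5^1 ≡ 5;  5^2 ≡ 25;  5^83 ≡ 166;  5^166 ≡ 1.
Smallest exponent giving 1 is 166.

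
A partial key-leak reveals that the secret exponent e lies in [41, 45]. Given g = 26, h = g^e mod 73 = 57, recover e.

Compute 26^41 mod 73 = 31, then multiply by 26 repeatedly:
  26^41=31  26^42=3  26^43=5  26^44=57
Found 57 at exponent 44.

44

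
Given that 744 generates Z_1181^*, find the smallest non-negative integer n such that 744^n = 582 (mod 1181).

631

Baby-step giant-step with m = ceil(sqrt(1180)) = 35.
Baby table (744^j mod 1181 for j=0..34):
  0:1  1:744  2:828  3:731  4:604  5:596  6:549  7:1011
  8:1068  9:960  10:916  11:67  12:246  13:1150  14:556  15:314
  16:959  17:172  18:420  19:696  20:546  21:1141  22:946  23:1129
  24:285  25:641  26:961  27:479  28:895  29:977  30:573  31:1152
  32:863  33:789  34:59
Giant step factor: 744^(-35) ≡ 273 (mod 1181).
Scan 582·273^i mod 1181 for i = 0, 1, …:
  i=0: 582   i=1: 632   i=2: 110   i=3: 505
  i=4: 869   i=5: 1037   i=6: 842   i=7: 752
  i=8: 983   i=9: 272     …   i=17: 431
  i=18: 744
Match at i=18, j=1: n = 18·35 + 1 = 631.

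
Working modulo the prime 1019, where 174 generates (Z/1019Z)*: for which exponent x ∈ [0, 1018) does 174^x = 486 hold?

473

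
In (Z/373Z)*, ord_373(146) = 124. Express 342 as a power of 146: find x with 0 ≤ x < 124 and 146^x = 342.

24

Baby-step giant-step with m = ceil(sqrt(124)) = 12.
Baby table (146^j mod 373 for j=0..11):
  0:1  1:146  2:55  3:197  4:41  5:18  6:17  7:244
  8:189  9:365  10:324  11:306
Giant step factor: 146^(-12) ≡ 111 (mod 373).
Scan 342·111^i mod 373 for i = 0, 1, …:
  i=0: 342   i=1: 289   i=2: 1
Match at i=2, j=0: x = 2·12 + 0 = 24.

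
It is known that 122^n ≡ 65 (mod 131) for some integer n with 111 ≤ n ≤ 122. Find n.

116

Compute 122^111 mod 131 = 88, then multiply by 122 repeatedly:
  122^111=88  122^112=125  122^113=54  122^114=38  122^115=51
  122^116=65
Found 65 at exponent 116.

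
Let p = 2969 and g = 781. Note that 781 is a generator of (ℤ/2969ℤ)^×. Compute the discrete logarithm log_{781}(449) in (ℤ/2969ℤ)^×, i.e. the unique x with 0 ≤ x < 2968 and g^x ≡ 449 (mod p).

1272

Baby-step giant-step with m = ceil(sqrt(2968)) = 55.
Baby table (781^j mod 2969 for j=0..54):
  0:1  1:781  2:1316  3:522  4:929  5:1113  6:2305  7:991
  8:2031  9:765  10:696  11:249  12:1484  13:1094  14:2311  15:2708
  16:1020  17:928  18:332  19:989  20:469  21:1102  22:2621  23:1360
  24:2227  25:2422  26:329  27:1615  28:2459  29:2505  30:2803  31:990
  32:1250  33:2418  34:174  35:2289  36:371  37:1758  38:1320  39:677
  40:255  41:232  42:83  43:2474  44:2344  45:1760  46:2882  47:340
  48:1299  49:2090  50:2309  51:1146  52:1357  53:2853  54:1443
Giant step factor: 781^(-55) ≡ 12 (mod 2969).
Scan 449·12^i mod 2969 for i = 0, 1, …:
  i=0: 449   i=1: 2419   i=2: 2307   i=3: 963
  i=4: 2649   i=5: 2098   i=6: 1424   i=7: 2243
  i=8: 195   i=9: 2340     …   i=22: 330
  i=23: 991
Match at i=23, j=7: x = 23·55 + 7 = 1272.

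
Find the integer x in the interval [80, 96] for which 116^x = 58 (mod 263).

87

Compute 116^80 mod 263 = 138, then multiply by 116 repeatedly:
  116^80=138  116^81=228  116^82=148  116^83=73  116^84=52
  116^85=246  116^86=132  116^87=58
Found 58 at exponent 87.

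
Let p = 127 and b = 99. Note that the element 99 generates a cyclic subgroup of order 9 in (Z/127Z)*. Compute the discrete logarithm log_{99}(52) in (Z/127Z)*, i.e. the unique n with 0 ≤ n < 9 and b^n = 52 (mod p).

7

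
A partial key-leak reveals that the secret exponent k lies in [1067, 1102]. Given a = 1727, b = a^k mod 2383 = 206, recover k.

1073

Compute 1727^1067 mod 2383 = 95, then multiply by 1727 repeatedly:
  1727^1067=95  1727^1068=2021  1727^1069=1555  1727^1070=2227  1727^1071=2250
  1727^1072=1460  1727^1073=206
Found 206 at exponent 1073.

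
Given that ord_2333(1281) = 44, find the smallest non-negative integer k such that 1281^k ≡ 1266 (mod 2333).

29

Successive powers of 1281 modulo 2333:
  1281^0=1  1281^1=1281  1281^2=862  1281^3=713  1281^4=1150  1281^5=1027
  1281^6=2108  1281^7=1067  1281^8=2022  1281^9=552  1281^10=213  1281^11=2225
  1281^12=1632  1281^13=224  1281^14=2318  1281^15=1782  1281^16=1068  1281^17=970
  1281^18=1414  1281^19=926  1281^20=1042  1281^21=326  1281^22=2332  1281^23=1052
  1281^24=1471  1281^25=1620  1281^26=1183  1281^27=1306  1281^28=225  1281^29=1266
So 1281^29 ≡ 1266 (mod 2333), giving k = 29.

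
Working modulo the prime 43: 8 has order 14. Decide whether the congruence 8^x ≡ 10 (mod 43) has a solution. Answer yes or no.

no

10 ∈ ⟨8⟩ iff 10^14 ≡ 1 (mod 43), since |⟨8⟩| = 14.
10^14 mod 43 = 36.
Since 36 ≠ 1, 10 does not lie in the subgroup.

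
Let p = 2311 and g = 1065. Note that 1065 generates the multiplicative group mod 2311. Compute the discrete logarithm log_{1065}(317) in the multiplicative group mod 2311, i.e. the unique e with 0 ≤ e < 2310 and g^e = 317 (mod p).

Baby-step giant-step with m = ceil(sqrt(2310)) = 49.
Baby table (1065^j mod 2311 for j=0..48):
  0:1  1:1065  2:1835  3:1480  4:98  5:375  6:1883  7:1758
  8:360  9:2085  10:1965  11:1270  12:615  13:962  14:757  15:1977
  16:184  17:1836  18:234  19:1933  20:1855  21:1981  22:2133  23:2243
  24:1532  25:14  26:1044  27:269  28:2232  29:1372  30:628  31:941
  32:1502  33:418  34:1458  35:2089  36:1603  37:1677  38:1913  39:1354
  40:2257  41:265  42:283  43:965  44:1641  45:549  46:2  47:2130
  48:1359
Giant step factor: 1065^(-49) ≡ 819 (mod 2311).
Scan 317·819^i mod 2311 for i = 0, 1, …:
  i=0: 317   i=1: 791   i=2: 749   i=3: 1016
  i=4: 144   i=5: 75   i=6: 1339   i=7: 1227
  i=8: 1939   i=9: 384     …   i=22: 1955
  i=23: 1933
Match at i=23, j=19: e = 23·49 + 19 = 1146.

1146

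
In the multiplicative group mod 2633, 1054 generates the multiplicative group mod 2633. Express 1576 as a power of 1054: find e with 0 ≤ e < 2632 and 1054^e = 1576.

Baby-step giant-step with m = ceil(sqrt(2632)) = 52.
Baby table (1054^j mod 2633 for j=0..51):
  0:1  1:1054  2:2423  3:2465  4:1972  5:1051  6:1894  7:462
  8:2476  9:401  10:1374  11:46  12:1090  13:872  14:171  15:1190
  16:952  17:235  18:188  19:677  20:15  21:12  22:2116  23:113
  24:617  25:2600  26:2080  27:1664  28:278  29:749  30:2179  31:690
  32:552  33:2548  34:2565  35:2052  36:1115  37:892  38:187  39:2256
  40:225  41:180  42:144  43:1695  44:1356  45:2138  46:2237  47:1263
  48:1537  49:703  50:1089  51:2451
Giant step factor: 1054^(-52) ≡ 2246 (mod 2633).
Scan 1576·2246^i mod 2633 for i = 0, 1, …:
  i=0: 1576   i=1: 944   i=2: 659   i=3: 368
  i=4: 2399   i=5: 1036   i=6: 1917   i=7: 627
  i=8: 2220   i=9: 1851     …   i=16: 13
  i=17: 235
Match at i=17, j=17: e = 17·52 + 17 = 901.

901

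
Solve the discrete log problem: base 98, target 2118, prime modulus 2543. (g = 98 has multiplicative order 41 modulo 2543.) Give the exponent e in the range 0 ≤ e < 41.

31

Baby-step giant-step with m = ceil(sqrt(41)) = 7.
Baby table (98^j mod 2543 for j=0..6):
  0:1  1:98  2:1975  3:282  4:2206  5:33  6:691
Giant step factor: 98^(-7) ≡ 2214 (mod 2543).
Scan 2118·2214^i mod 2543 for i = 0, 1, …:
  i=0: 2118   i=1: 2503   i=2: 445   i=3: 1089
  i=4: 282
Match at i=4, j=3: e = 4·7 + 3 = 31.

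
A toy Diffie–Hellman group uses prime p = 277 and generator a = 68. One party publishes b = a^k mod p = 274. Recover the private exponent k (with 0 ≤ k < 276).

62

Baby-step giant-step with m = ceil(sqrt(276)) = 17.
Baby table (68^j mod 277 for j=0..16):
  0:1  1:68  2:192  3:37  4:23  5:179  6:261  7:20
  8:252  9:239  10:186  11:183  12:256  13:234  14:123  15:54
  16:71
Giant step factor: 68^(-17) ≡ 142 (mod 277).
Scan 274·142^i mod 277 for i = 0, 1, …:
  i=0: 274   i=1: 128   i=2: 171   i=3: 183
Match at i=3, j=11: k = 3·17 + 11 = 62.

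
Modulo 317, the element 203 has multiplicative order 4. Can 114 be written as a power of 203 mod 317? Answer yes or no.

yes

114 ∈ ⟨203⟩ iff 114^4 ≡ 1 (mod 317), since |⟨203⟩| = 4.
114^4 mod 317 = 1.
Since 1 = 1, 114 lies in the subgroup.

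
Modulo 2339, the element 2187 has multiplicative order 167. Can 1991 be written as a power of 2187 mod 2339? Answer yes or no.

1991 ∈ ⟨2187⟩ iff 1991^167 ≡ 1 (mod 2339), since |⟨2187⟩| = 167.
1991^167 mod 2339 = 1.
Since 1 = 1, 1991 lies in the subgroup.

yes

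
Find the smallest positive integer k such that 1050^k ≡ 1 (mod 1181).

The order of 1050 must divide p − 1 = 1180 = 2^2 · 5 · 59.
Divisors: 1, 2, 4, 5, 10, 20, 59, 118, 236, 295, 590, 1180.
Check each in increasing order: 1050^1 ≡ 1050;  1050^2 ≡ 627;  1050^4 ≡ 1037;  1050^5 ≡ 1149;  1050^10 ≡ 1024;  1050^20 ≡ 1029;  1050^59 ≡ 1006;  1050^118 ≡ 1100;  1050^236 ≡ 656;  1050^295 ≡ 938;  1050^590 ≡ 1180;  1050^1180 ≡ 1.
Smallest exponent giving 1 is 1180.

1180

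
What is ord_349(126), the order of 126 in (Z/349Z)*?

The order of 126 must divide p − 1 = 348 = 2^2 · 3 · 29.
Divisors: 1, 2, 3, 4, 6, 12, 29, 58, 87, 116, 174, 348.
Check each in increasing order: 126^1 ≡ 126;  126^2 ≡ 171;  126^3 ≡ 257;  126^4 ≡ 274;  126^6 ≡ 88;  126^12 ≡ 66;  126^29 ≡ 1.
Smallest exponent giving 1 is 29.

29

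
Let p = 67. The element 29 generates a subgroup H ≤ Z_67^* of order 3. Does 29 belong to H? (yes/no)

29 ∈ ⟨29⟩ iff 29^3 ≡ 1 (mod 67), since |⟨29⟩| = 3.
29^3 mod 67 = 1.
Since 1 = 1, 29 lies in the subgroup.

yes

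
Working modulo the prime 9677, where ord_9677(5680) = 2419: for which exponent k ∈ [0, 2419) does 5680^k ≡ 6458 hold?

2093

Baby-step giant-step with m = ceil(sqrt(2419)) = 50.
Baby table (5680^j mod 9677 for j=0..49):
  0:1  1:5680  2:8959  3:5454  4:2643  5:3213  6:8695  7:5869
  8:8332  9:5230  10:7687  11:9213  12:6301  13:4134  14:4718  15:2627
  16:9103  17:829  18:5698  19:4752  20:2207  21:4045  22:2402  23:8467
  24:7547  25:7527  26:374  27:5057  28:2424  29:7626  30:1428  31:1714
  32:458  33:8004  34:174  35:1266  36:869  37:650  38:5063  39:7473
  40:3318  41:5121  42:7895  43:382  44:2112  45:6357  46:2873  47:3218
  48:8064  49:2279
Giant step factor: 5680^(-50) ≡ 6658 (mod 9677).
Scan 6458·6658^i mod 9677 for i = 0, 1, …:
  i=0: 6458   i=1: 2453   i=2: 6975   i=3: 9304
  i=4: 3555   i=5: 8925   i=6: 5870   i=7: 6734
  i=8: 1431   i=9: 5430     …   i=40: 3779
  i=41: 382
Match at i=41, j=43: k = 41·50 + 43 = 2093.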